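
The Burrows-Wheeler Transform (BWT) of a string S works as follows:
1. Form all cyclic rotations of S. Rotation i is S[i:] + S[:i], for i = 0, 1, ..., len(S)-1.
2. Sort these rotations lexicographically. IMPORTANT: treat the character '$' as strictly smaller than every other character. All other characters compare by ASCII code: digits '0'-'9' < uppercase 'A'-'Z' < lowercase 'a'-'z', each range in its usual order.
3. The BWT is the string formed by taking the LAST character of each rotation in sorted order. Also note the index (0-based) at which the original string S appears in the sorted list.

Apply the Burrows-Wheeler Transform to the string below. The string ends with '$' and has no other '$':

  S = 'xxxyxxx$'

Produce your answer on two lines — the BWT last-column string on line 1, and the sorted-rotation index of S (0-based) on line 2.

All 8 rotations (rotation i = S[i:]+S[:i]):
  rot[0] = xxxyxxx$
  rot[1] = xxyxxx$x
  rot[2] = xyxxx$xx
  rot[3] = yxxx$xxx
  rot[4] = xxx$xxxy
  rot[5] = xx$xxxyx
  rot[6] = x$xxxyxx
  rot[7] = $xxxyxxx
Sorted (with $ < everything):
  sorted[0] = $xxxyxxx  (last char: 'x')
  sorted[1] = x$xxxyxx  (last char: 'x')
  sorted[2] = xx$xxxyx  (last char: 'x')
  sorted[3] = xxx$xxxy  (last char: 'y')
  sorted[4] = xxxyxxx$  (last char: '$')
  sorted[5] = xxyxxx$x  (last char: 'x')
  sorted[6] = xyxxx$xx  (last char: 'x')
  sorted[7] = yxxx$xxx  (last char: 'x')
Last column: xxxy$xxx
Original string S is at sorted index 4

Answer: xxxy$xxx
4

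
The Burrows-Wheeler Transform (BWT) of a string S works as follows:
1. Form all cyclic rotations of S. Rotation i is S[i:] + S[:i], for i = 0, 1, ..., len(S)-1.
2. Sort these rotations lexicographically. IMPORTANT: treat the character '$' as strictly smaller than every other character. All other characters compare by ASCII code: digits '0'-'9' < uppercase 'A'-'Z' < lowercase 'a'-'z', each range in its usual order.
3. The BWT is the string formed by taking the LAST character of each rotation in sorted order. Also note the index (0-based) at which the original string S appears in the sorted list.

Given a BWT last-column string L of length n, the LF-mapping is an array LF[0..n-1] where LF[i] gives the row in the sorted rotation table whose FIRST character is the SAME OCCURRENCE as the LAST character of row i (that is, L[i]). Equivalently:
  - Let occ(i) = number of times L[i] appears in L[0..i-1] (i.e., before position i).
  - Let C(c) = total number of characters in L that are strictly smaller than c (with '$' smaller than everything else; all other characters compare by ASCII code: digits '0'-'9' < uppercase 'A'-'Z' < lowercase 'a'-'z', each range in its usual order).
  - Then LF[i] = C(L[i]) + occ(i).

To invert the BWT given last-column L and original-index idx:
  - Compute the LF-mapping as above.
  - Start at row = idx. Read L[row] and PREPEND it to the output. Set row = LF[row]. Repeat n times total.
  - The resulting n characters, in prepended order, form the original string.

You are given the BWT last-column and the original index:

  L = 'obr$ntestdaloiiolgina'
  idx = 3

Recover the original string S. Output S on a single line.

Answer: balloondisintegratio$

Derivation:
LF mapping: 14 3 17 0 12 19 5 18 20 4 1 10 15 7 8 16 11 6 9 13 2
Walk LF starting at row 3, prepending L[row]:
  step 1: row=3, L[3]='$', prepend. Next row=LF[3]=0
  step 2: row=0, L[0]='o', prepend. Next row=LF[0]=14
  step 3: row=14, L[14]='i', prepend. Next row=LF[14]=8
  step 4: row=8, L[8]='t', prepend. Next row=LF[8]=20
  step 5: row=20, L[20]='a', prepend. Next row=LF[20]=2
  step 6: row=2, L[2]='r', prepend. Next row=LF[2]=17
  step 7: row=17, L[17]='g', prepend. Next row=LF[17]=6
  step 8: row=6, L[6]='e', prepend. Next row=LF[6]=5
  step 9: row=5, L[5]='t', prepend. Next row=LF[5]=19
  step 10: row=19, L[19]='n', prepend. Next row=LF[19]=13
  step 11: row=13, L[13]='i', prepend. Next row=LF[13]=7
  step 12: row=7, L[7]='s', prepend. Next row=LF[7]=18
  step 13: row=18, L[18]='i', prepend. Next row=LF[18]=9
  step 14: row=9, L[9]='d', prepend. Next row=LF[9]=4
  step 15: row=4, L[4]='n', prepend. Next row=LF[4]=12
  step 16: row=12, L[12]='o', prepend. Next row=LF[12]=15
  step 17: row=15, L[15]='o', prepend. Next row=LF[15]=16
  step 18: row=16, L[16]='l', prepend. Next row=LF[16]=11
  step 19: row=11, L[11]='l', prepend. Next row=LF[11]=10
  step 20: row=10, L[10]='a', prepend. Next row=LF[10]=1
  step 21: row=1, L[1]='b', prepend. Next row=LF[1]=3
Reversed output: balloondisintegratio$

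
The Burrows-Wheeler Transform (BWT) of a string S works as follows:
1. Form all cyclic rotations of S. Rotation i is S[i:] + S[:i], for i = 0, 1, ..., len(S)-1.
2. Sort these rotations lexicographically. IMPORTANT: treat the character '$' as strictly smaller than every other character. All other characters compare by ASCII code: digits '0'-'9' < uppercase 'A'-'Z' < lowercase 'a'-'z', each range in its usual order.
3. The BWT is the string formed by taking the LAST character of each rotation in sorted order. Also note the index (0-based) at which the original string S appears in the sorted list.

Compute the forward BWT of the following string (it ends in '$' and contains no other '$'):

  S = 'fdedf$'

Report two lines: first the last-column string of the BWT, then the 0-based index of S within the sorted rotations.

All 6 rotations (rotation i = S[i:]+S[:i]):
  rot[0] = fdedf$
  rot[1] = dedf$f
  rot[2] = edf$fd
  rot[3] = df$fde
  rot[4] = f$fded
  rot[5] = $fdedf
Sorted (with $ < everything):
  sorted[0] = $fdedf  (last char: 'f')
  sorted[1] = dedf$f  (last char: 'f')
  sorted[2] = df$fde  (last char: 'e')
  sorted[3] = edf$fd  (last char: 'd')
  sorted[4] = f$fded  (last char: 'd')
  sorted[5] = fdedf$  (last char: '$')
Last column: ffedd$
Original string S is at sorted index 5

Answer: ffedd$
5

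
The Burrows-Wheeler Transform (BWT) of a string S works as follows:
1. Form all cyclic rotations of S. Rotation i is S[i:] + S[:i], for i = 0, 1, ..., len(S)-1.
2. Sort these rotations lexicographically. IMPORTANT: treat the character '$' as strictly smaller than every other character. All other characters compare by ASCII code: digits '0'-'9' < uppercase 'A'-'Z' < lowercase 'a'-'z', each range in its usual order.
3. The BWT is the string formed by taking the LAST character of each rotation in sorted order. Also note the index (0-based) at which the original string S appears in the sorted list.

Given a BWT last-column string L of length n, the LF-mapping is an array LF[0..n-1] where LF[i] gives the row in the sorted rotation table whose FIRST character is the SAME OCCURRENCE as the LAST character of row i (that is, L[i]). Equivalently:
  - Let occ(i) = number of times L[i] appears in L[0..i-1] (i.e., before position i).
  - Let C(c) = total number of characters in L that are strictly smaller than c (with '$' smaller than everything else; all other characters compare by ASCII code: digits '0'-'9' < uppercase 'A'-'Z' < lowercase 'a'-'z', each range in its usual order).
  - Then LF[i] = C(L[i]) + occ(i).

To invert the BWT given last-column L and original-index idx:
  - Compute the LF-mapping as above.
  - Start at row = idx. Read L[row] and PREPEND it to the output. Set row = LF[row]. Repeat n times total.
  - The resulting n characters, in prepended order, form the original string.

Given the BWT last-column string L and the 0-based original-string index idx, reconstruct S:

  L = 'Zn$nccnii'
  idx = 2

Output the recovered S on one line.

Answer: cincinnZ$

Derivation:
LF mapping: 1 6 0 7 2 3 8 4 5
Walk LF starting at row 2, prepending L[row]:
  step 1: row=2, L[2]='$', prepend. Next row=LF[2]=0
  step 2: row=0, L[0]='Z', prepend. Next row=LF[0]=1
  step 3: row=1, L[1]='n', prepend. Next row=LF[1]=6
  step 4: row=6, L[6]='n', prepend. Next row=LF[6]=8
  step 5: row=8, L[8]='i', prepend. Next row=LF[8]=5
  step 6: row=5, L[5]='c', prepend. Next row=LF[5]=3
  step 7: row=3, L[3]='n', prepend. Next row=LF[3]=7
  step 8: row=7, L[7]='i', prepend. Next row=LF[7]=4
  step 9: row=4, L[4]='c', prepend. Next row=LF[4]=2
Reversed output: cincinnZ$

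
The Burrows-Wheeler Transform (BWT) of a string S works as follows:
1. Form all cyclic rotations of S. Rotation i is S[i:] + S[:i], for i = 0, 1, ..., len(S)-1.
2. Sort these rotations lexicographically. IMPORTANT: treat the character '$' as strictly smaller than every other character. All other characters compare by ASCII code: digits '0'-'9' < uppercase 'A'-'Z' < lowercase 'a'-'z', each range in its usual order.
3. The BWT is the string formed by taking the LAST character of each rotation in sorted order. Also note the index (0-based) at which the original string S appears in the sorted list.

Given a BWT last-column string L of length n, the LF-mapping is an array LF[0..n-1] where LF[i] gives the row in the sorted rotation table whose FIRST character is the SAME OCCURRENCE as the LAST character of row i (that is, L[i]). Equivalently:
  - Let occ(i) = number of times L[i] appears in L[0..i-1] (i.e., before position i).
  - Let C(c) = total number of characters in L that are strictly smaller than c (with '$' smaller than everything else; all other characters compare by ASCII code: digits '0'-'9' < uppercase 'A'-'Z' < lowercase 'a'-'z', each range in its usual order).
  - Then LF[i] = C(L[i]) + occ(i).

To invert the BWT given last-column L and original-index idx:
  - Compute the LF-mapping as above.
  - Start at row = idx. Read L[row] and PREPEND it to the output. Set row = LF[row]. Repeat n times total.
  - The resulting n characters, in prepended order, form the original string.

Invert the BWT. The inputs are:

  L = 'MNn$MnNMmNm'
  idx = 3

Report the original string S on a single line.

Answer: MmmnNNnMNM$

Derivation:
LF mapping: 1 4 9 0 2 10 5 3 7 6 8
Walk LF starting at row 3, prepending L[row]:
  step 1: row=3, L[3]='$', prepend. Next row=LF[3]=0
  step 2: row=0, L[0]='M', prepend. Next row=LF[0]=1
  step 3: row=1, L[1]='N', prepend. Next row=LF[1]=4
  step 4: row=4, L[4]='M', prepend. Next row=LF[4]=2
  step 5: row=2, L[2]='n', prepend. Next row=LF[2]=9
  step 6: row=9, L[9]='N', prepend. Next row=LF[9]=6
  step 7: row=6, L[6]='N', prepend. Next row=LF[6]=5
  step 8: row=5, L[5]='n', prepend. Next row=LF[5]=10
  step 9: row=10, L[10]='m', prepend. Next row=LF[10]=8
  step 10: row=8, L[8]='m', prepend. Next row=LF[8]=7
  step 11: row=7, L[7]='M', prepend. Next row=LF[7]=3
Reversed output: MmmnNNnMNM$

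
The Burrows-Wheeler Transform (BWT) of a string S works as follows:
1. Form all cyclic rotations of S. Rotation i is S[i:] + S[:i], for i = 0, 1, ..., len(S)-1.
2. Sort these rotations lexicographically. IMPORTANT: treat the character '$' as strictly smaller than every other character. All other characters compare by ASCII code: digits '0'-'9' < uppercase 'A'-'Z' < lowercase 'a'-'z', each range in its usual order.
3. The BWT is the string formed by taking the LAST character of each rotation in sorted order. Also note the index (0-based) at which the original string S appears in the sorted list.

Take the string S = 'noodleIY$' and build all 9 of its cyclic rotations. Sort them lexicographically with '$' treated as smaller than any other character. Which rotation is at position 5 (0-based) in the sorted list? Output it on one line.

Answer: leIY$nood

Derivation:
All 9 rotations (rotation i = S[i:]+S[:i]):
  rot[0] = noodleIY$
  rot[1] = oodleIY$n
  rot[2] = odleIY$no
  rot[3] = dleIY$noo
  rot[4] = leIY$nood
  rot[5] = eIY$noodl
  rot[6] = IY$noodle
  rot[7] = Y$noodleI
  rot[8] = $noodleIY
Sorted (with $ < everything):
  sorted[0] = $noodleIY
  sorted[1] = IY$noodle
  sorted[2] = Y$noodleI
  sorted[3] = dleIY$noo
  sorted[4] = eIY$noodl
  sorted[5] = leIY$nood
  sorted[6] = noodleIY$
  sorted[7] = odleIY$no
  sorted[8] = oodleIY$n
sorted[5] = leIY$nood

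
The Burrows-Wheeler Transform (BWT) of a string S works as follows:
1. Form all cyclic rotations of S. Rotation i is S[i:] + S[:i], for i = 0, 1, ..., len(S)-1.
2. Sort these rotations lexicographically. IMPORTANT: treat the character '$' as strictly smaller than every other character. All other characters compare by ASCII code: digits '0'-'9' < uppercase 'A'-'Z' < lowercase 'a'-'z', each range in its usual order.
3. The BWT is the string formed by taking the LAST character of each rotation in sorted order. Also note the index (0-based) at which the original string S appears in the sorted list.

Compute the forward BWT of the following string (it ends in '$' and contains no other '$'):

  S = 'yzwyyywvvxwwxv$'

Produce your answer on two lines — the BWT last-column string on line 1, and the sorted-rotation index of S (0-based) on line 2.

All 15 rotations (rotation i = S[i:]+S[:i]):
  rot[0] = yzwyyywvvxwwxv$
  rot[1] = zwyyywvvxwwxv$y
  rot[2] = wyyywvvxwwxv$yz
  rot[3] = yyywvvxwwxv$yzw
  rot[4] = yywvvxwwxv$yzwy
  rot[5] = ywvvxwwxv$yzwyy
  rot[6] = wvvxwwxv$yzwyyy
  rot[7] = vvxwwxv$yzwyyyw
  rot[8] = vxwwxv$yzwyyywv
  rot[9] = xwwxv$yzwyyywvv
  rot[10] = wwxv$yzwyyywvvx
  rot[11] = wxv$yzwyyywvvxw
  rot[12] = xv$yzwyyywvvxww
  rot[13] = v$yzwyyywvvxwwx
  rot[14] = $yzwyyywvvxwwxv
Sorted (with $ < everything):
  sorted[0] = $yzwyyywvvxwwxv  (last char: 'v')
  sorted[1] = v$yzwyyywvvxwwx  (last char: 'x')
  sorted[2] = vvxwwxv$yzwyyyw  (last char: 'w')
  sorted[3] = vxwwxv$yzwyyywv  (last char: 'v')
  sorted[4] = wvvxwwxv$yzwyyy  (last char: 'y')
  sorted[5] = wwxv$yzwyyywvvx  (last char: 'x')
  sorted[6] = wxv$yzwyyywvvxw  (last char: 'w')
  sorted[7] = wyyywvvxwwxv$yz  (last char: 'z')
  sorted[8] = xv$yzwyyywvvxww  (last char: 'w')
  sorted[9] = xwwxv$yzwyyywvv  (last char: 'v')
  sorted[10] = ywvvxwwxv$yzwyy  (last char: 'y')
  sorted[11] = yywvvxwwxv$yzwy  (last char: 'y')
  sorted[12] = yyywvvxwwxv$yzw  (last char: 'w')
  sorted[13] = yzwyyywvvxwwxv$  (last char: '$')
  sorted[14] = zwyyywvvxwwxv$y  (last char: 'y')
Last column: vxwvyxwzwvyyw$y
Original string S is at sorted index 13

Answer: vxwvyxwzwvyyw$y
13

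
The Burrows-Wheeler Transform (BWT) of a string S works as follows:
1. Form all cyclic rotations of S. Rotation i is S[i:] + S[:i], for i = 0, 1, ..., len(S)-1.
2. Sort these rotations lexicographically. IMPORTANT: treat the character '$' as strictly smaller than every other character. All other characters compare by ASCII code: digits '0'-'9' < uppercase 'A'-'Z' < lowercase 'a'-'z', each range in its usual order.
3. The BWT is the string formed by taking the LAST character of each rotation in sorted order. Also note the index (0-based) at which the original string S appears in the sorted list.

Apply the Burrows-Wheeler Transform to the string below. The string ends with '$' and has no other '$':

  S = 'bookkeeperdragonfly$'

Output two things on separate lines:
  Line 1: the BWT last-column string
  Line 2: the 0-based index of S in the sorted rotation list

Answer: yr$rkepnakofoogbedel
2

Derivation:
All 20 rotations (rotation i = S[i:]+S[:i]):
  rot[0] = bookkeeperdragonfly$
  rot[1] = ookkeeperdragonfly$b
  rot[2] = okkeeperdragonfly$bo
  rot[3] = kkeeperdragonfly$boo
  rot[4] = keeperdragonfly$book
  rot[5] = eeperdragonfly$bookk
  rot[6] = eperdragonfly$bookke
  rot[7] = perdragonfly$bookkee
  rot[8] = erdragonfly$bookkeep
  rot[9] = rdragonfly$bookkeepe
  rot[10] = dragonfly$bookkeeper
  rot[11] = ragonfly$bookkeeperd
  rot[12] = agonfly$bookkeeperdr
  rot[13] = gonfly$bookkeeperdra
  rot[14] = onfly$bookkeeperdrag
  rot[15] = nfly$bookkeeperdrago
  rot[16] = fly$bookkeeperdragon
  rot[17] = ly$bookkeeperdragonf
  rot[18] = y$bookkeeperdragonfl
  rot[19] = $bookkeeperdragonfly
Sorted (with $ < everything):
  sorted[0] = $bookkeeperdragonfly  (last char: 'y')
  sorted[1] = agonfly$bookkeeperdr  (last char: 'r')
  sorted[2] = bookkeeperdragonfly$  (last char: '$')
  sorted[3] = dragonfly$bookkeeper  (last char: 'r')
  sorted[4] = eeperdragonfly$bookk  (last char: 'k')
  sorted[5] = eperdragonfly$bookke  (last char: 'e')
  sorted[6] = erdragonfly$bookkeep  (last char: 'p')
  sorted[7] = fly$bookkeeperdragon  (last char: 'n')
  sorted[8] = gonfly$bookkeeperdra  (last char: 'a')
  sorted[9] = keeperdragonfly$book  (last char: 'k')
  sorted[10] = kkeeperdragonfly$boo  (last char: 'o')
  sorted[11] = ly$bookkeeperdragonf  (last char: 'f')
  sorted[12] = nfly$bookkeeperdrago  (last char: 'o')
  sorted[13] = okkeeperdragonfly$bo  (last char: 'o')
  sorted[14] = onfly$bookkeeperdrag  (last char: 'g')
  sorted[15] = ookkeeperdragonfly$b  (last char: 'b')
  sorted[16] = perdragonfly$bookkee  (last char: 'e')
  sorted[17] = ragonfly$bookkeeperd  (last char: 'd')
  sorted[18] = rdragonfly$bookkeepe  (last char: 'e')
  sorted[19] = y$bookkeeperdragonfl  (last char: 'l')
Last column: yr$rkepnakofoogbedel
Original string S is at sorted index 2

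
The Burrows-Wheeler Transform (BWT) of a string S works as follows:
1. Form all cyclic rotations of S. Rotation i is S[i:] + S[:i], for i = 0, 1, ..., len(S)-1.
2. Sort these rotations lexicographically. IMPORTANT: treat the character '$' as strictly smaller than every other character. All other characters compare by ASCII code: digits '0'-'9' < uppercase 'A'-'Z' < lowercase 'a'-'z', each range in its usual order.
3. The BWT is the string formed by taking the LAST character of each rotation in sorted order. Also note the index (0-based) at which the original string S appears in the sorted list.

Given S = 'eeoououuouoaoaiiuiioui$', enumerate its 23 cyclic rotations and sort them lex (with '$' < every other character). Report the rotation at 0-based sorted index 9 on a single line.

All 23 rotations (rotation i = S[i:]+S[:i]):
  rot[0] = eeoououuouoaoaiiuiioui$
  rot[1] = eoououuouoaoaiiuiioui$e
  rot[2] = oououuouoaoaiiuiioui$ee
  rot[3] = ououuouoaoaiiuiioui$eeo
  rot[4] = uouuouoaoaiiuiioui$eeoo
  rot[5] = ouuouoaoaiiuiioui$eeoou
  rot[6] = uuouoaoaiiuiioui$eeoouo
  rot[7] = uouoaoaiiuiioui$eeoouou
  rot[8] = ouoaoaiiuiioui$eeoououu
  rot[9] = uoaoaiiuiioui$eeoououuo
  rot[10] = oaoaiiuiioui$eeoououuou
  rot[11] = aoaiiuiioui$eeoououuouo
  rot[12] = oaiiuiioui$eeoououuouoa
  rot[13] = aiiuiioui$eeoououuouoao
  rot[14] = iiuiioui$eeoououuouoaoa
  rot[15] = iuiioui$eeoououuouoaoai
  rot[16] = uiioui$eeoououuouoaoaii
  rot[17] = iioui$eeoououuouoaoaiiu
  rot[18] = ioui$eeoououuouoaoaiiui
  rot[19] = oui$eeoououuouoaoaiiuii
  rot[20] = ui$eeoououuouoaoaiiuiio
  rot[21] = i$eeoououuouoaoaiiuiiou
  rot[22] = $eeoououuouoaoaiiuiioui
Sorted (with $ < everything):
  sorted[0] = $eeoououuouoaoaiiuiioui
  sorted[1] = aiiuiioui$eeoououuouoao
  sorted[2] = aoaiiuiioui$eeoououuouo
  sorted[3] = eeoououuouoaoaiiuiioui$
  sorted[4] = eoououuouoaoaiiuiioui$e
  sorted[5] = i$eeoououuouoaoaiiuiiou
  sorted[6] = iioui$eeoououuouoaoaiiu
  sorted[7] = iiuiioui$eeoououuouoaoa
  sorted[8] = ioui$eeoououuouoaoaiiui
  sorted[9] = iuiioui$eeoououuouoaoai
  sorted[10] = oaiiuiioui$eeoououuouoa
  sorted[11] = oaoaiiuiioui$eeoououuou
  sorted[12] = oououuouoaoaiiuiioui$ee
  sorted[13] = oui$eeoououuouoaoaiiuii
  sorted[14] = ouoaoaiiuiioui$eeoououu
  sorted[15] = ououuouoaoaiiuiioui$eeo
  sorted[16] = ouuouoaoaiiuiioui$eeoou
  sorted[17] = ui$eeoououuouoaoaiiuiio
  sorted[18] = uiioui$eeoououuouoaoaii
  sorted[19] = uoaoaiiuiioui$eeoououuo
  sorted[20] = uouoaoaiiuiioui$eeoouou
  sorted[21] = uouuouoaoaiiuiioui$eeoo
  sorted[22] = uuouoaoaiiuiioui$eeoouo
sorted[9] = iuiioui$eeoououuouoaoai

Answer: iuiioui$eeoououuouoaoai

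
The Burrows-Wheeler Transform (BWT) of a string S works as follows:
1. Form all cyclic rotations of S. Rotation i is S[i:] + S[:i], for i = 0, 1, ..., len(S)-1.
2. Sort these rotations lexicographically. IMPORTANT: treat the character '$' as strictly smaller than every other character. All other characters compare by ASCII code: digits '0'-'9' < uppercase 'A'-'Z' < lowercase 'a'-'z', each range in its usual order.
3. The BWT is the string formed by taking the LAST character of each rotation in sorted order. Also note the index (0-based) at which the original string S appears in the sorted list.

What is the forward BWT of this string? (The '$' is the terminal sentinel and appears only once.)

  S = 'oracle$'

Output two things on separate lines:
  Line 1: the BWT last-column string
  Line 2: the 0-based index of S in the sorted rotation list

Answer: eralc$o
5

Derivation:
All 7 rotations (rotation i = S[i:]+S[:i]):
  rot[0] = oracle$
  rot[1] = racle$o
  rot[2] = acle$or
  rot[3] = cle$ora
  rot[4] = le$orac
  rot[5] = e$oracl
  rot[6] = $oracle
Sorted (with $ < everything):
  sorted[0] = $oracle  (last char: 'e')
  sorted[1] = acle$or  (last char: 'r')
  sorted[2] = cle$ora  (last char: 'a')
  sorted[3] = e$oracl  (last char: 'l')
  sorted[4] = le$orac  (last char: 'c')
  sorted[5] = oracle$  (last char: '$')
  sorted[6] = racle$o  (last char: 'o')
Last column: eralc$o
Original string S is at sorted index 5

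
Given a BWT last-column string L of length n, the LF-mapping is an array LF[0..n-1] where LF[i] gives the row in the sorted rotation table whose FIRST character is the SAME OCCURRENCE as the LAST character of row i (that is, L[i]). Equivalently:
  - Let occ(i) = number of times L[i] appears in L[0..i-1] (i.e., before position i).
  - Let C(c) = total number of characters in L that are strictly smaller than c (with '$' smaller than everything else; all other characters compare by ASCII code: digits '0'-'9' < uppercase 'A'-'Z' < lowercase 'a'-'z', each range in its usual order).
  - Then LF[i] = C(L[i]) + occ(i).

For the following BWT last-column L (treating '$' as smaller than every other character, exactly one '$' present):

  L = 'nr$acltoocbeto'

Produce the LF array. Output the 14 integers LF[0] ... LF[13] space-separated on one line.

Char counts: '$':1, 'a':1, 'b':1, 'c':2, 'e':1, 'l':1, 'n':1, 'o':3, 'r':1, 't':2
C (first-col start): C('$')=0, C('a')=1, C('b')=2, C('c')=3, C('e')=5, C('l')=6, C('n')=7, C('o')=8, C('r')=11, C('t')=12
L[0]='n': occ=0, LF[0]=C('n')+0=7+0=7
L[1]='r': occ=0, LF[1]=C('r')+0=11+0=11
L[2]='$': occ=0, LF[2]=C('$')+0=0+0=0
L[3]='a': occ=0, LF[3]=C('a')+0=1+0=1
L[4]='c': occ=0, LF[4]=C('c')+0=3+0=3
L[5]='l': occ=0, LF[5]=C('l')+0=6+0=6
L[6]='t': occ=0, LF[6]=C('t')+0=12+0=12
L[7]='o': occ=0, LF[7]=C('o')+0=8+0=8
L[8]='o': occ=1, LF[8]=C('o')+1=8+1=9
L[9]='c': occ=1, LF[9]=C('c')+1=3+1=4
L[10]='b': occ=0, LF[10]=C('b')+0=2+0=2
L[11]='e': occ=0, LF[11]=C('e')+0=5+0=5
L[12]='t': occ=1, LF[12]=C('t')+1=12+1=13
L[13]='o': occ=2, LF[13]=C('o')+2=8+2=10

Answer: 7 11 0 1 3 6 12 8 9 4 2 5 13 10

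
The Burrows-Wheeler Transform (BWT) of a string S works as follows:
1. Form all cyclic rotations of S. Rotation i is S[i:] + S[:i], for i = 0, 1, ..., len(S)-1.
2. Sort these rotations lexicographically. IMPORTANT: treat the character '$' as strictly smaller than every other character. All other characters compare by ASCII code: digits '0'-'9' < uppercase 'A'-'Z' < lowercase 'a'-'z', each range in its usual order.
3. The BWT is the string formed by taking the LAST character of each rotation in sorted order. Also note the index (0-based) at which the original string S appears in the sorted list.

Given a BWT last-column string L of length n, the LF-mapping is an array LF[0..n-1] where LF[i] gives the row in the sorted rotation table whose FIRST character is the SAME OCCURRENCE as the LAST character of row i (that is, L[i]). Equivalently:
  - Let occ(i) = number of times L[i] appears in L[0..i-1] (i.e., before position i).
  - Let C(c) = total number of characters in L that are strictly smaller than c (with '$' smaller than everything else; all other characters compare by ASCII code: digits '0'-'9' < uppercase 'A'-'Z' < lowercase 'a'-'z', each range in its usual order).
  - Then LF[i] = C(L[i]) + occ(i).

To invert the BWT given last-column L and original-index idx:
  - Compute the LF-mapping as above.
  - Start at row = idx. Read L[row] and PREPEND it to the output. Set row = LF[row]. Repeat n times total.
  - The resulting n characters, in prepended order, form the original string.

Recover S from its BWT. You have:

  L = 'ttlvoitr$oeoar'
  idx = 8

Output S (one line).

Answer: rotatorviolet$

Derivation:
LF mapping: 10 11 4 13 5 3 12 8 0 6 2 7 1 9
Walk LF starting at row 8, prepending L[row]:
  step 1: row=8, L[8]='$', prepend. Next row=LF[8]=0
  step 2: row=0, L[0]='t', prepend. Next row=LF[0]=10
  step 3: row=10, L[10]='e', prepend. Next row=LF[10]=2
  step 4: row=2, L[2]='l', prepend. Next row=LF[2]=4
  step 5: row=4, L[4]='o', prepend. Next row=LF[4]=5
  step 6: row=5, L[5]='i', prepend. Next row=LF[5]=3
  step 7: row=3, L[3]='v', prepend. Next row=LF[3]=13
  step 8: row=13, L[13]='r', prepend. Next row=LF[13]=9
  step 9: row=9, L[9]='o', prepend. Next row=LF[9]=6
  step 10: row=6, L[6]='t', prepend. Next row=LF[6]=12
  step 11: row=12, L[12]='a', prepend. Next row=LF[12]=1
  step 12: row=1, L[1]='t', prepend. Next row=LF[1]=11
  step 13: row=11, L[11]='o', prepend. Next row=LF[11]=7
  step 14: row=7, L[7]='r', prepend. Next row=LF[7]=8
Reversed output: rotatorviolet$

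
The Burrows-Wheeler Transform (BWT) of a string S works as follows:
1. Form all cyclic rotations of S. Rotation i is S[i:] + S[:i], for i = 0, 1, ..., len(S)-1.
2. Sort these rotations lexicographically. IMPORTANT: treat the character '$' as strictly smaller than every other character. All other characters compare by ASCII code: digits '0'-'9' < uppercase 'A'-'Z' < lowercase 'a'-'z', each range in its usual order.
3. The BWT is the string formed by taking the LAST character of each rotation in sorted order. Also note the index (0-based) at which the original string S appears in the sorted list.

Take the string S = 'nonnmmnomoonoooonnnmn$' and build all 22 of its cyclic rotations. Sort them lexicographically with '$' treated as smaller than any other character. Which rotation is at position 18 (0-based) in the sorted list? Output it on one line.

Answer: oonnnmn$nonnmmnomoonoo

Derivation:
All 22 rotations (rotation i = S[i:]+S[:i]):
  rot[0] = nonnmmnomoonoooonnnmn$
  rot[1] = onnmmnomoonoooonnnmn$n
  rot[2] = nnmmnomoonoooonnnmn$no
  rot[3] = nmmnomoonoooonnnmn$non
  rot[4] = mmnomoonoooonnnmn$nonn
  rot[5] = mnomoonoooonnnmn$nonnm
  rot[6] = nomoonoooonnnmn$nonnmm
  rot[7] = omoonoooonnnmn$nonnmmn
  rot[8] = moonoooonnnmn$nonnmmno
  rot[9] = oonoooonnnmn$nonnmmnom
  rot[10] = onoooonnnmn$nonnmmnomo
  rot[11] = noooonnnmn$nonnmmnomoo
  rot[12] = oooonnnmn$nonnmmnomoon
  rot[13] = ooonnnmn$nonnmmnomoono
  rot[14] = oonnnmn$nonnmmnomoonoo
  rot[15] = onnnmn$nonnmmnomoonooo
  rot[16] = nnnmn$nonnmmnomoonoooo
  rot[17] = nnmn$nonnmmnomoonoooon
  rot[18] = nmn$nonnmmnomoonoooonn
  rot[19] = mn$nonnmmnomoonoooonnn
  rot[20] = n$nonnmmnomoonoooonnnm
  rot[21] = $nonnmmnomoonoooonnnmn
Sorted (with $ < everything):
  sorted[0] = $nonnmmnomoonoooonnnmn
  sorted[1] = mmnomoonoooonnnmn$nonn
  sorted[2] = mn$nonnmmnomoonoooonnn
  sorted[3] = mnomoonoooonnnmn$nonnm
  sorted[4] = moonoooonnnmn$nonnmmno
  sorted[5] = n$nonnmmnomoonoooonnnm
  sorted[6] = nmmnomoonoooonnnmn$non
  sorted[7] = nmn$nonnmmnomoonoooonn
  sorted[8] = nnmmnomoonoooonnnmn$no
  sorted[9] = nnmn$nonnmmnomoonoooon
  sorted[10] = nnnmn$nonnmmnomoonoooo
  sorted[11] = nomoonoooonnnmn$nonnmm
  sorted[12] = nonnmmnomoonoooonnnmn$
  sorted[13] = noooonnnmn$nonnmmnomoo
  sorted[14] = omoonoooonnnmn$nonnmmn
  sorted[15] = onnmmnomoonoooonnnmn$n
  sorted[16] = onnnmn$nonnmmnomoonooo
  sorted[17] = onoooonnnmn$nonnmmnomo
  sorted[18] = oonnnmn$nonnmmnomoonoo
  sorted[19] = oonoooonnnmn$nonnmmnom
  sorted[20] = ooonnnmn$nonnmmnomoono
  sorted[21] = oooonnnmn$nonnmmnomoon
sorted[18] = oonnnmn$nonnmmnomoonoo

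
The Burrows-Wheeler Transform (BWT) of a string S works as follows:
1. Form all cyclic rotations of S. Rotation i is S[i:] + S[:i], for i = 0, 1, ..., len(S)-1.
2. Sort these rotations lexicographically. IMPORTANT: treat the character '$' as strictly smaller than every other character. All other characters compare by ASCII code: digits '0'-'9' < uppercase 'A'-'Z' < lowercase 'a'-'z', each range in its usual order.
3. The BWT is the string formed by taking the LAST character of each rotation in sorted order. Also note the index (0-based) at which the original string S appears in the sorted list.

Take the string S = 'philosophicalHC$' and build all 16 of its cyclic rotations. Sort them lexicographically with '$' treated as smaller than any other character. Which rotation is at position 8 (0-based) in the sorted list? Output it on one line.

All 16 rotations (rotation i = S[i:]+S[:i]):
  rot[0] = philosophicalHC$
  rot[1] = hilosophicalHC$p
  rot[2] = ilosophicalHC$ph
  rot[3] = losophicalHC$phi
  rot[4] = osophicalHC$phil
  rot[5] = sophicalHC$philo
  rot[6] = ophicalHC$philos
  rot[7] = phicalHC$philoso
  rot[8] = hicalHC$philosop
  rot[9] = icalHC$philosoph
  rot[10] = calHC$philosophi
  rot[11] = alHC$philosophic
  rot[12] = lHC$philosophica
  rot[13] = HC$philosophical
  rot[14] = C$philosophicalH
  rot[15] = $philosophicalHC
Sorted (with $ < everything):
  sorted[0] = $philosophicalHC
  sorted[1] = C$philosophicalH
  sorted[2] = HC$philosophical
  sorted[3] = alHC$philosophic
  sorted[4] = calHC$philosophi
  sorted[5] = hicalHC$philosop
  sorted[6] = hilosophicalHC$p
  sorted[7] = icalHC$philosoph
  sorted[8] = ilosophicalHC$ph
  sorted[9] = lHC$philosophica
  sorted[10] = losophicalHC$phi
  sorted[11] = ophicalHC$philos
  sorted[12] = osophicalHC$phil
  sorted[13] = phicalHC$philoso
  sorted[14] = philosophicalHC$
  sorted[15] = sophicalHC$philo
sorted[8] = ilosophicalHC$ph

Answer: ilosophicalHC$ph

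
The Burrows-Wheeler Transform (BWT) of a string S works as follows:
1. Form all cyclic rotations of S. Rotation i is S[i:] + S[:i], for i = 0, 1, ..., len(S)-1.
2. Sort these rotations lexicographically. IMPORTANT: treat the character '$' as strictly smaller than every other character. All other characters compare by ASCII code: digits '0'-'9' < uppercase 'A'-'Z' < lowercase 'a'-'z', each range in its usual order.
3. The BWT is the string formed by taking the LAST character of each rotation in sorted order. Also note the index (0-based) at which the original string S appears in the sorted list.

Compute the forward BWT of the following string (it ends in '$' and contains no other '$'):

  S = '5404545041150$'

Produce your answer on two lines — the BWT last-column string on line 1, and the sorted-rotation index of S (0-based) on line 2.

All 14 rotations (rotation i = S[i:]+S[:i]):
  rot[0] = 5404545041150$
  rot[1] = 404545041150$5
  rot[2] = 04545041150$54
  rot[3] = 4545041150$540
  rot[4] = 545041150$5404
  rot[5] = 45041150$54045
  rot[6] = 5041150$540454
  rot[7] = 041150$5404545
  rot[8] = 41150$54045450
  rot[9] = 1150$540454504
  rot[10] = 150$5404545041
  rot[11] = 50$54045450411
  rot[12] = 0$540454504115
  rot[13] = $5404545041150
Sorted (with $ < everything):
  sorted[0] = $5404545041150  (last char: '0')
  sorted[1] = 0$540454504115  (last char: '5')
  sorted[2] = 041150$5404545  (last char: '5')
  sorted[3] = 04545041150$54  (last char: '4')
  sorted[4] = 1150$540454504  (last char: '4')
  sorted[5] = 150$5404545041  (last char: '1')
  sorted[6] = 404545041150$5  (last char: '5')
  sorted[7] = 41150$54045450  (last char: '0')
  sorted[8] = 45041150$54045  (last char: '5')
  sorted[9] = 4545041150$540  (last char: '0')
  sorted[10] = 50$54045450411  (last char: '1')
  sorted[11] = 5041150$540454  (last char: '4')
  sorted[12] = 5404545041150$  (last char: '$')
  sorted[13] = 545041150$5404  (last char: '4')
Last column: 055441505014$4
Original string S is at sorted index 12

Answer: 055441505014$4
12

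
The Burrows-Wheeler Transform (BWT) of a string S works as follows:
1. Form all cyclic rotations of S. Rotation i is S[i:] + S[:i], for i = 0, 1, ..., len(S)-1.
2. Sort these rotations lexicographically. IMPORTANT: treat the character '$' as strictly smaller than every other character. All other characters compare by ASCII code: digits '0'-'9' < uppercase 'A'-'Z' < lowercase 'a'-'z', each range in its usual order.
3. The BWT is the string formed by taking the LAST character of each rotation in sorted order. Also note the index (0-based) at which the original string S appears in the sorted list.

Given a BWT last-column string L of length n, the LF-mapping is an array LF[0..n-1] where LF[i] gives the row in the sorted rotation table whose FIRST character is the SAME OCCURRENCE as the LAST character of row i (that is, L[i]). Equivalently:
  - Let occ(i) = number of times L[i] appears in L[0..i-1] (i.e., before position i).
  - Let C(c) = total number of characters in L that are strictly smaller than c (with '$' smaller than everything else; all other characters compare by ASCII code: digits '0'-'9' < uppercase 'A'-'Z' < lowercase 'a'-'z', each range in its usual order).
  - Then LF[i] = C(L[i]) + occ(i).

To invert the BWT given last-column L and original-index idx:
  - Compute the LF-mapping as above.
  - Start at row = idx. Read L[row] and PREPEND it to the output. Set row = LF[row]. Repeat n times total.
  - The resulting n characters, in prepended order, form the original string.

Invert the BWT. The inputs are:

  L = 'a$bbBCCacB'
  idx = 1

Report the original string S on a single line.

LF mapping: 5 0 7 8 1 3 4 6 9 2
Walk LF starting at row 1, prepending L[row]:
  step 1: row=1, L[1]='$', prepend. Next row=LF[1]=0
  step 2: row=0, L[0]='a', prepend. Next row=LF[0]=5
  step 3: row=5, L[5]='C', prepend. Next row=LF[5]=3
  step 4: row=3, L[3]='b', prepend. Next row=LF[3]=8
  step 5: row=8, L[8]='c', prepend. Next row=LF[8]=9
  step 6: row=9, L[9]='B', prepend. Next row=LF[9]=2
  step 7: row=2, L[2]='b', prepend. Next row=LF[2]=7
  step 8: row=7, L[7]='a', prepend. Next row=LF[7]=6
  step 9: row=6, L[6]='C', prepend. Next row=LF[6]=4
  step 10: row=4, L[4]='B', prepend. Next row=LF[4]=1
Reversed output: BCabBcbCa$

Answer: BCabBcbCa$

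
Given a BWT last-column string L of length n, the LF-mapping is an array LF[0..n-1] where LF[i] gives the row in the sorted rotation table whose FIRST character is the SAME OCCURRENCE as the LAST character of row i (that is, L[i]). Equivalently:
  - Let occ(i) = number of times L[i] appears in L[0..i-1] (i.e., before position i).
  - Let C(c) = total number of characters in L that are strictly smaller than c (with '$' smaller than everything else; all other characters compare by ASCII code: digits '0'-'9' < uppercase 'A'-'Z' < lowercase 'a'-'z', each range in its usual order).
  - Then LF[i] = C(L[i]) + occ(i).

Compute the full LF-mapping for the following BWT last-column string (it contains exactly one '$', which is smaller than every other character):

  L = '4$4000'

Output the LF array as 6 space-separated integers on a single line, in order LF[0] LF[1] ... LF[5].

Char counts: '$':1, '0':3, '4':2
C (first-col start): C('$')=0, C('0')=1, C('4')=4
L[0]='4': occ=0, LF[0]=C('4')+0=4+0=4
L[1]='$': occ=0, LF[1]=C('$')+0=0+0=0
L[2]='4': occ=1, LF[2]=C('4')+1=4+1=5
L[3]='0': occ=0, LF[3]=C('0')+0=1+0=1
L[4]='0': occ=1, LF[4]=C('0')+1=1+1=2
L[5]='0': occ=2, LF[5]=C('0')+2=1+2=3

Answer: 4 0 5 1 2 3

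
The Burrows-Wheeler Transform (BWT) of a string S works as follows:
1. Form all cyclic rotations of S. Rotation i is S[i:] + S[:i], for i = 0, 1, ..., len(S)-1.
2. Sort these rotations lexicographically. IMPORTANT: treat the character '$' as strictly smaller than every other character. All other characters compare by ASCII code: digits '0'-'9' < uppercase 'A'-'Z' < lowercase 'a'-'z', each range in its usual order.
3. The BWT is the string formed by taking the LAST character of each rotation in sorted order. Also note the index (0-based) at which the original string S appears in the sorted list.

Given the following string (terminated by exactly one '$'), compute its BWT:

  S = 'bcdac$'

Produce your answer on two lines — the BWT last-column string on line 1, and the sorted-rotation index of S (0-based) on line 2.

Answer: cd$abc
2

Derivation:
All 6 rotations (rotation i = S[i:]+S[:i]):
  rot[0] = bcdac$
  rot[1] = cdac$b
  rot[2] = dac$bc
  rot[3] = ac$bcd
  rot[4] = c$bcda
  rot[5] = $bcdac
Sorted (with $ < everything):
  sorted[0] = $bcdac  (last char: 'c')
  sorted[1] = ac$bcd  (last char: 'd')
  sorted[2] = bcdac$  (last char: '$')
  sorted[3] = c$bcda  (last char: 'a')
  sorted[4] = cdac$b  (last char: 'b')
  sorted[5] = dac$bc  (last char: 'c')
Last column: cd$abc
Original string S is at sorted index 2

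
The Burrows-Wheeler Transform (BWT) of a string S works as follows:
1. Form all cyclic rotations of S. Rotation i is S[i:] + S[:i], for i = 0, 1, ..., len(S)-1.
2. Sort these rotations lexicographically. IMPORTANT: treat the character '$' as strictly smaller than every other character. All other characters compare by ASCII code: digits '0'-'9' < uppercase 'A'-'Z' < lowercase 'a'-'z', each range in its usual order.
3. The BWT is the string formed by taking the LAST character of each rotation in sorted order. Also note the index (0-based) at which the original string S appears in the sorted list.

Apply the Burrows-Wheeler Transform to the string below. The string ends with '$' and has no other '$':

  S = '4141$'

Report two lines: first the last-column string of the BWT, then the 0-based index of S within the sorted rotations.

All 5 rotations (rotation i = S[i:]+S[:i]):
  rot[0] = 4141$
  rot[1] = 141$4
  rot[2] = 41$41
  rot[3] = 1$414
  rot[4] = $4141
Sorted (with $ < everything):
  sorted[0] = $4141  (last char: '1')
  sorted[1] = 1$414  (last char: '4')
  sorted[2] = 141$4  (last char: '4')
  sorted[3] = 41$41  (last char: '1')
  sorted[4] = 4141$  (last char: '$')
Last column: 1441$
Original string S is at sorted index 4

Answer: 1441$
4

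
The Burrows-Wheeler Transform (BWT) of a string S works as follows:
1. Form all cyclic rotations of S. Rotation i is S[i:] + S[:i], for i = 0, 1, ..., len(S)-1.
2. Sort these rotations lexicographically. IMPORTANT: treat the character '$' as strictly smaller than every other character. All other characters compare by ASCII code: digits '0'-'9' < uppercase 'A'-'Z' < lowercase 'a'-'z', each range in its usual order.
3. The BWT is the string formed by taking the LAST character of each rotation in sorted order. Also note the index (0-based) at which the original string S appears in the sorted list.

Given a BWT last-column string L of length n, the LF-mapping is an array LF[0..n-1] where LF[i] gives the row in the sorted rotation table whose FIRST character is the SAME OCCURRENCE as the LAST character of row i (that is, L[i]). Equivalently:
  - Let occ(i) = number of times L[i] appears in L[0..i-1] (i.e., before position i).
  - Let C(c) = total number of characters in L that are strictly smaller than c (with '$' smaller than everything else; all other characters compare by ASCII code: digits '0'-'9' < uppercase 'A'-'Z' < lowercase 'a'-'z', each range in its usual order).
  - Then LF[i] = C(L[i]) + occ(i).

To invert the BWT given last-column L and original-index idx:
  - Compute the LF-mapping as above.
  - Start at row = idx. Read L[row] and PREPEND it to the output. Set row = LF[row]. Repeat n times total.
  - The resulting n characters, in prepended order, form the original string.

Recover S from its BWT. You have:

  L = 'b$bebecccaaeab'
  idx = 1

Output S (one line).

Answer: acbeeaebaccbb$

Derivation:
LF mapping: 4 0 5 11 6 12 8 9 10 1 2 13 3 7
Walk LF starting at row 1, prepending L[row]:
  step 1: row=1, L[1]='$', prepend. Next row=LF[1]=0
  step 2: row=0, L[0]='b', prepend. Next row=LF[0]=4
  step 3: row=4, L[4]='b', prepend. Next row=LF[4]=6
  step 4: row=6, L[6]='c', prepend. Next row=LF[6]=8
  step 5: row=8, L[8]='c', prepend. Next row=LF[8]=10
  step 6: row=10, L[10]='a', prepend. Next row=LF[10]=2
  step 7: row=2, L[2]='b', prepend. Next row=LF[2]=5
  step 8: row=5, L[5]='e', prepend. Next row=LF[5]=12
  step 9: row=12, L[12]='a', prepend. Next row=LF[12]=3
  step 10: row=3, L[3]='e', prepend. Next row=LF[3]=11
  step 11: row=11, L[11]='e', prepend. Next row=LF[11]=13
  step 12: row=13, L[13]='b', prepend. Next row=LF[13]=7
  step 13: row=7, L[7]='c', prepend. Next row=LF[7]=9
  step 14: row=9, L[9]='a', prepend. Next row=LF[9]=1
Reversed output: acbeeaebaccbb$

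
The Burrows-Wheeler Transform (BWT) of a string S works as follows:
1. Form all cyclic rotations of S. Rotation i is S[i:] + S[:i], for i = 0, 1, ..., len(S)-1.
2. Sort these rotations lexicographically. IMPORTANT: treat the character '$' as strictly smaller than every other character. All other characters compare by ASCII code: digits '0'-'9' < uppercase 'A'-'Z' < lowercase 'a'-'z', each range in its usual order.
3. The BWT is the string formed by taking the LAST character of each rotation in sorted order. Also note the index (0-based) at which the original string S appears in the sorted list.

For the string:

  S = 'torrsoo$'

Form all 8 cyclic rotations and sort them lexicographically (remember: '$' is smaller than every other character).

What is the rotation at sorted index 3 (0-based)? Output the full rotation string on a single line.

All 8 rotations (rotation i = S[i:]+S[:i]):
  rot[0] = torrsoo$
  rot[1] = orrsoo$t
  rot[2] = rrsoo$to
  rot[3] = rsoo$tor
  rot[4] = soo$torr
  rot[5] = oo$torrs
  rot[6] = o$torrso
  rot[7] = $torrsoo
Sorted (with $ < everything):
  sorted[0] = $torrsoo
  sorted[1] = o$torrso
  sorted[2] = oo$torrs
  sorted[3] = orrsoo$t
  sorted[4] = rrsoo$to
  sorted[5] = rsoo$tor
  sorted[6] = soo$torr
  sorted[7] = torrsoo$
sorted[3] = orrsoo$t

Answer: orrsoo$t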